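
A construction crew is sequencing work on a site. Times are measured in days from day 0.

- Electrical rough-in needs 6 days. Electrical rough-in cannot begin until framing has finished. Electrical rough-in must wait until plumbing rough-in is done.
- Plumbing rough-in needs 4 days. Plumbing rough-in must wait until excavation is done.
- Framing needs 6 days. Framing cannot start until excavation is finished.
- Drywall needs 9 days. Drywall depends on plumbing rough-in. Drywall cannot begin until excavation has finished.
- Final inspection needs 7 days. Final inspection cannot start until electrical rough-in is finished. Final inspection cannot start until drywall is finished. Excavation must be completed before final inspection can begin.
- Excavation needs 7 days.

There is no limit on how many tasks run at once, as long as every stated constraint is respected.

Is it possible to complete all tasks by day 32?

Yes

Nothing blocks excavation, so it runs from day 0 to day 7.
Plumbing rough-in waits on excavation (finishes day 7), so it starts at day 7 and finishes at 7 + 4 = day 11.
Drywall cannot start until plumbing rough-in (finishes day 11); excavation (finishes day 7). The controlling bound is day 11, so drywall finishes at 11 + 9 = day 20.
Framing waits on excavation (finishes day 7), so it starts at day 7 and finishes at 7 + 6 = day 13.
Electrical rough-in cannot start until framing (finishes day 13); plumbing rough-in (finishes day 11). The controlling bound is day 13, so electrical rough-in finishes at 13 + 6 = day 19.
Final inspection cannot start until electrical rough-in (finishes day 19); drywall (finishes day 20); excavation (finishes day 7). The controlling bound is day 20, so final inspection finishes at 20 + 7 = day 27.
Every task is finished by day 27, which is no later than the deadline of 32, so the schedule is feasible.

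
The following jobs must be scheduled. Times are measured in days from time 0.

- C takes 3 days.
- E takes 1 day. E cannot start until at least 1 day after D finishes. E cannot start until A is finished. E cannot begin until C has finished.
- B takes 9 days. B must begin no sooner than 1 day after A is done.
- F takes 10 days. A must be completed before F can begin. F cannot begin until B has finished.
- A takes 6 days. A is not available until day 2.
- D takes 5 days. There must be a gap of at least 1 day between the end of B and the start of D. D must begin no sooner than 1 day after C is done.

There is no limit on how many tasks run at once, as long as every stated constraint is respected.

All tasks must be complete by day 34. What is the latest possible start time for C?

23

E must finish by day 34; it takes 1 day, so it must start by 34 − 1 = day 33.
D has to be done before E (must start by day 33, minus 1-day gap → day 32). That means finishing by day 32, i.e. starting by 32 − 5 = day 27.
C feeds D (must start by day 27, minus 1-day gap → day 26); E (must start by day 33). Taking the minimum, C must finish by day 26 and start by 26 − 3 = day 23.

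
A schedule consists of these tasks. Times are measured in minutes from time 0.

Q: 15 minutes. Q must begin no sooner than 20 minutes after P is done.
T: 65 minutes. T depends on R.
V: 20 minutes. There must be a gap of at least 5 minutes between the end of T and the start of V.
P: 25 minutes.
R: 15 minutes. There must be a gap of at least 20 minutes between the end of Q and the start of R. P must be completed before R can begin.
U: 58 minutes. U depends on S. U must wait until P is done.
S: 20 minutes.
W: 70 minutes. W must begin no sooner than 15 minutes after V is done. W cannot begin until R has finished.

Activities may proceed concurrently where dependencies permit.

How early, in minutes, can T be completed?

160

Nothing blocks P, so it runs from minute 0 to minute 25.
Q waits on P (finishes minute 25, plus 20-minute gap → minute 45), so it starts at minute 45 and finishes at 45 + 15 = minute 60.
R has to wait for Q (finishes minute 60, plus 20-minute gap → minute 80); P (finishes minute 25). The latest of these is minute 80, so R runs minute 80 to 80 + 15 = minute 95.
T cannot begin until R (finishes minute 95). It runs from minute 95 to 95 + 65 = minute 160.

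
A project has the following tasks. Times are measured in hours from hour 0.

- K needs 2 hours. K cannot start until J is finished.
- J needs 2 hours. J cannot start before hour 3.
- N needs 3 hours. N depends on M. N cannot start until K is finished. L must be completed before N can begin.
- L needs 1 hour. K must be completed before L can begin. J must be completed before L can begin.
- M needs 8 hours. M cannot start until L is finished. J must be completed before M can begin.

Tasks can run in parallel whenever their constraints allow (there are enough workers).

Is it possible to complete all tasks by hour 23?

Yes

J cannot begin until its own release at hour 3. It runs from hour 3 to 3 + 2 = hour 5.
K waits on J (finishes hour 5), so it starts at hour 5 and finishes at 5 + 2 = hour 7.
L has to wait for K (finishes hour 7); J (finishes hour 5). The latest of these is hour 7, so L runs hour 7 to 7 + 1 = hour 8.
M cannot start until L (finishes hour 8); J (finishes hour 5). The controlling bound is hour 8, so M finishes at 8 + 8 = hour 16.
N needs all of M (finishes hour 16); K (finishes hour 7); L (finishes hour 8). That puts its earliest start at hour 16; it finishes at 16 + 3 = hour 19.
Every task is finished by hour 19, which is no later than the deadline of 23, so the schedule is feasible.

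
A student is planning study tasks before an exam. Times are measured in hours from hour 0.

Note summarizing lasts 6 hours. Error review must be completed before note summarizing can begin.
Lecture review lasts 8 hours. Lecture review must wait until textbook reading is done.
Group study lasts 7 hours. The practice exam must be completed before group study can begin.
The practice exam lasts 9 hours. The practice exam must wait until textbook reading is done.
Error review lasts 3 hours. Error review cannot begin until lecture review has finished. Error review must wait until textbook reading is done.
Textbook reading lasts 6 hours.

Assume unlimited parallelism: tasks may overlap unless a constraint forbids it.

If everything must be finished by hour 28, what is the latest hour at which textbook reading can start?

To finish by hour 28, note summarizing (duration 6) must start no later than hour 22.
Since note summarizing (must start by hour 22) depends on it, error review must finish by hour 22. Backing off its 3-hour duration gives a latest start of hour 19.
Lecture review must finish before error review (must start by hour 19). With an 8-hour duration, lecture review must start by 19 − 8 = hour 11.
Nothing follows group study; the deadline of hour 28 is its only limit. It must start by 28 − 7 = hour 21.
The practice exam must finish before group study (must start by hour 21). With a 9-hour duration, the practice exam must start by 21 − 9 = hour 12.
For textbook reading: lecture review (must start by hour 11); the practice exam (must start by hour 12); error review (must start by hour 19). The most restrictive is hour 11; with a 6-hour duration, textbook reading must start by hour 5.

5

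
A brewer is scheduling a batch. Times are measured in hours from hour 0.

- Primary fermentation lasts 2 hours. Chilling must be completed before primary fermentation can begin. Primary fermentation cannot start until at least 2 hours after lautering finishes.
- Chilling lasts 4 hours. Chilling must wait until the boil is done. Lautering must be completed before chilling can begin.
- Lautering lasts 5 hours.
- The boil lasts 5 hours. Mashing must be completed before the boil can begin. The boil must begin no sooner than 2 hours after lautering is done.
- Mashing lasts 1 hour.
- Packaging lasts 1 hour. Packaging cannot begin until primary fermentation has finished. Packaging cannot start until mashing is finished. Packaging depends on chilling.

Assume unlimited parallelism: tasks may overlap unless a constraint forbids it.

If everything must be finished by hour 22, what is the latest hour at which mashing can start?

9

Nothing follows packaging; the deadline of hour 22 is its only limit. It must start by 22 − 1 = hour 21.
Primary fermentation has to be done before packaging (must start by hour 21). That means finishing by hour 21, i.e. starting by 21 − 2 = hour 19.
Chilling has several dependents: primary fermentation (must start by hour 19); packaging (must start by hour 21). The earliest of those limits is hour 19, so chilling must start by 19 − 4 = hour 15.
Since chilling (must start by hour 15) depends on it, the boil must finish by hour 15. Backing off its 5-hour duration gives a latest start of hour 10.
Mashing feeds the boil (must start by hour 10); packaging (must start by hour 21). Taking the minimum, mashing must finish by hour 10 and start by 10 − 1 = hour 9.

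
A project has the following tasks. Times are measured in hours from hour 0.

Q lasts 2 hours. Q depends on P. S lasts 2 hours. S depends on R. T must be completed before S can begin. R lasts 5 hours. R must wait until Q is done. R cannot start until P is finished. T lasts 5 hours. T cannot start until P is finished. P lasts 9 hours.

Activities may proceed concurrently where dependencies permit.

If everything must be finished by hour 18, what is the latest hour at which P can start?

S has no dependents, so it just needs to finish by hour 18. Starting by 18 − 2 = hour 16 achieves that.
R must finish before S (must start by hour 16). With a 5-hour duration, R must start by 16 − 5 = hour 11.
Since R (must start by hour 11) depends on it, Q must finish by hour 11. Backing off its 2-hour duration gives a latest start of hour 9.
T has to be done before S (must start by hour 16). That means finishing by hour 16, i.e. starting by 16 − 5 = hour 11.
P must finish in time for Q (must start by hour 9); R (must start by hour 11); T (must start by hour 11). The tightest is hour 9, so P must start by 9 − 9 = hour 0.

0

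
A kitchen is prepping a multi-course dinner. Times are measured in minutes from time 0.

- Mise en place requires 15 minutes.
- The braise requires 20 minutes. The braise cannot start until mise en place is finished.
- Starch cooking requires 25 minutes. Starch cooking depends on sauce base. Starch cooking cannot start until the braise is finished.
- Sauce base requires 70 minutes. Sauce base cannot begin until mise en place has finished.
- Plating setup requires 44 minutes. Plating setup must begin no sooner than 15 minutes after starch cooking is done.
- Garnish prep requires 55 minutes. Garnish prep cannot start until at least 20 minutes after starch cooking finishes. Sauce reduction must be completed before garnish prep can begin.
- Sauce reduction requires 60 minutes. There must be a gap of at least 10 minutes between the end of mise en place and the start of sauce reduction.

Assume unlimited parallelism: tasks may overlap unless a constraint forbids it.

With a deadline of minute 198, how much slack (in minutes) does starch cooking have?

Nothing blocks mise en place, so it runs from minute 0 to minute 15.
The braise cannot begin until mise en place (finishes minute 15). It runs from minute 15 to 15 + 20 = minute 35.
After mise en place (finishes minute 15), sauce base can start at minute 15 and finishes at minute 85.
Starch cooking has to wait for sauce base (finishes minute 85); the braise (finishes minute 35). The latest of these is minute 85, so starch cooking runs minute 85 to 85 + 25 = minute 110.

Working backward from the deadline:
Plating setup must finish by minute 198; it takes 44 minutes, so it must start by 198 − 44 = minute 154.
Nothing follows garnish prep; the deadline of minute 198 is its only limit. It must start by 198 − 55 = minute 143.
Starch cooking feeds plating setup (must start by minute 154, minus 15-minute gap → minute 139); garnish prep (must start by minute 143, minus 20-minute gap → minute 123). Taking the minimum, starch cooking must finish by minute 123 and start by 123 − 25 = minute 98.
So starch cooking can start as early as minute 85 and as late as minute 98, giving 98 − 85 = 13 minutes of slack.

13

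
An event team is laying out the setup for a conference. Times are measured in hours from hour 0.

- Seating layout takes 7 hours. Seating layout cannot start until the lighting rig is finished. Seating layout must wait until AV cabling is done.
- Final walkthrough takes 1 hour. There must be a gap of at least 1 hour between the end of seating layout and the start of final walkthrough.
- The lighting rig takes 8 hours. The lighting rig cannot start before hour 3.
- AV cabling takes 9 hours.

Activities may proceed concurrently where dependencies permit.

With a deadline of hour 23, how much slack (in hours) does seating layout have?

AV cabling can start immediately at hour 0; it finishes at hour 9.
The lighting rig cannot begin until its own release at hour 3. It runs from hour 3 to 3 + 8 = hour 11.
For seating layout: the lighting rig (finishes hour 11); AV cabling (finishes hour 9). Taking the maximum gives a start of hour 11, and it finishes at 11 + 7 = hour 18.

Working backward from the deadline:
Final walkthrough has no dependents, so it just needs to finish by hour 23. Starting by 23 − 1 = hour 22 achieves that.
Seating layout must finish before final walkthrough (must start by hour 22, minus 1-hour gap → hour 21). With a 7-hour duration, seating layout must start by 21 − 7 = hour 14.
So seating layout can start as early as hour 11 and as late as hour 14, giving 14 − 11 = 3 hours of slack.

3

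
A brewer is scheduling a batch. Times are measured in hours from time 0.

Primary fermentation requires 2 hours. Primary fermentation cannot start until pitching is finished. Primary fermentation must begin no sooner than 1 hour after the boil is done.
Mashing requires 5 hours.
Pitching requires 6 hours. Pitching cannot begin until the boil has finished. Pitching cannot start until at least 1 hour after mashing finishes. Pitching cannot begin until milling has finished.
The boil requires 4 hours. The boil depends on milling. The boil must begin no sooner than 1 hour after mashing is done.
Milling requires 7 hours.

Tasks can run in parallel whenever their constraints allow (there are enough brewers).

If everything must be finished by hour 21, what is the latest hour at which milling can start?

Nothing follows primary fermentation; the deadline of hour 21 is its only limit. It must start by 21 − 2 = hour 19.
Pitching has to be done before primary fermentation (must start by hour 19). That means finishing by hour 19, i.e. starting by 19 − 6 = hour 13.
The boil has several dependents: pitching (must start by hour 13); primary fermentation (must start by hour 19, minus 1-hour gap → hour 18). The earliest of those limits is hour 13, so the boil must start by 13 − 4 = hour 9.
For milling: the boil (must start by hour 9); pitching (must start by hour 13). The most restrictive is hour 9; with a 7-hour duration, milling must start by hour 2.

2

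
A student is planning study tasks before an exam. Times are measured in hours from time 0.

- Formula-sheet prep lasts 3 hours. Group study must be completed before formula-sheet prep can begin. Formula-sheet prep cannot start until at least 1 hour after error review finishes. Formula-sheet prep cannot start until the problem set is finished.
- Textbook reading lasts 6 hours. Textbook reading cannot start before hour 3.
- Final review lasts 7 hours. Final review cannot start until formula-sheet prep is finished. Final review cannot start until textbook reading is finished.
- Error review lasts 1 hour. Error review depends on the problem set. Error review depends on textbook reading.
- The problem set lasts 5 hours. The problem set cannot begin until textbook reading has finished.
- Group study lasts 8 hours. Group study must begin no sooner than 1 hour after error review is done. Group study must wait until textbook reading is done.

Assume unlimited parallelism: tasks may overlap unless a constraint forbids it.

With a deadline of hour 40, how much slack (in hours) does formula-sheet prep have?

6

After its own release at hour 3, textbook reading can start at hour 3 and finishes at hour 9.
The problem set waits on textbook reading (finishes hour 9), so it starts at hour 9 and finishes at 9 + 5 = hour 14.
Error review has to wait for the problem set (finishes hour 14); textbook reading (finishes hour 9). The latest of these is hour 14, so error review runs hour 14 to 14 + 1 = hour 15.
Group study has to wait for error review (finishes hour 15, plus 1-hour gap → hour 16); textbook reading (finishes hour 9). The latest of these is hour 16, so group study runs hour 16 to 16 + 8 = hour 24.
Formula-sheet prep cannot start until group study (finishes hour 24); error review (finishes hour 15, plus 1-hour gap → hour 16); the problem set (finishes hour 14). The controlling bound is hour 24, so formula-sheet prep finishes at 24 + 3 = hour 27.

Working backward from the deadline:
Nothing follows final review; the deadline of hour 40 is its only limit. It must start by 40 − 7 = hour 33.
Since final review (must start by hour 33) depends on it, formula-sheet prep must finish by hour 33. Backing off its 3-hour duration gives a latest start of hour 30.
So formula-sheet prep can start as early as hour 24 and as late as hour 30, giving 30 − 24 = 6 hours of slack.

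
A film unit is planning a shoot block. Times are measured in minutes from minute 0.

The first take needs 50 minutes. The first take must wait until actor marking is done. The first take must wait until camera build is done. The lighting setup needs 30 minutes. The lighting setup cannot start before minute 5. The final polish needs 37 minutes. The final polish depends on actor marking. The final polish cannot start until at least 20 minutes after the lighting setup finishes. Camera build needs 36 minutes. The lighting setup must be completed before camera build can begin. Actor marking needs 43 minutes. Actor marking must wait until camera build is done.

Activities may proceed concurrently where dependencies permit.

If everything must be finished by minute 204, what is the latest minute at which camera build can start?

75

The final polish has no dependents, so it just needs to finish by minute 204. Starting by 204 − 37 = minute 167 achieves that.
To finish by minute 204, the first take (duration 50) must start no later than minute 154.
For actor marking: the final polish (must start by minute 167); the first take (must start by minute 154). The most restrictive is minute 154; with a 43-minute duration, actor marking must start by minute 111.
Camera build has several dependents: actor marking (must start by minute 111); the first take (must start by minute 154). The earliest of those limits is minute 111, so camera build must start by 111 − 36 = minute 75.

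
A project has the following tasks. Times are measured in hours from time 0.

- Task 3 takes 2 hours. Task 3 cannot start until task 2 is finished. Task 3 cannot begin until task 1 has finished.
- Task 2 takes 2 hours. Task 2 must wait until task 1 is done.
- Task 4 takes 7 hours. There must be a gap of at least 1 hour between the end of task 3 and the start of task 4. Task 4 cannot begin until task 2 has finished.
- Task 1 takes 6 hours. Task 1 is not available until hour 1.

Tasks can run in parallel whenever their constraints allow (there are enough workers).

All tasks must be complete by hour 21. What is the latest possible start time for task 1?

To finish by hour 21, task 4 (duration 7) must start no later than hour 14.
Task 3 feeds into task 4 (must start by hour 14, minus 1-hour gap → hour 13); so task 3 must finish by hour 13 and therefore start by hour 11.
Task 2 feeds task 3 (must start by hour 11); task 4 (must start by hour 14). Taking the minimum, task 2 must finish by hour 11 and start by 11 − 2 = hour 9.
For task 1: task 2 (must start by hour 9); task 3 (must start by hour 11). The most restrictive is hour 9; with a 6-hour duration, task 1 must start by hour 3.

3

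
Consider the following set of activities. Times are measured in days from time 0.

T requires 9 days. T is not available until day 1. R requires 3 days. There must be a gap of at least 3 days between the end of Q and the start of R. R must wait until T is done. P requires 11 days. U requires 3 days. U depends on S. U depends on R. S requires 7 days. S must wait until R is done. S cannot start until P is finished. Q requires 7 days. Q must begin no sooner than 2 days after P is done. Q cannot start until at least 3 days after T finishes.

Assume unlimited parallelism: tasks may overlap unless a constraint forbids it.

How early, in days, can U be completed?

36

After its own release at day 1, T can start at day 1 and finishes at day 10.
P has no prerequisites, so it starts at day 0 and finishes at day 11.
Q has to wait for P (finishes day 11, plus 2-day gap → day 13); T (finishes day 10, plus 3-day gap → day 13). The latest of these is day 13, so Q runs day 13 to 13 + 7 = day 20.
For R: Q (finishes day 20, plus 3-day gap → day 23); T (finishes day 10). Taking the maximum gives a start of day 23, and it finishes at 23 + 3 = day 26.
S has to wait for R (finishes day 26); P (finishes day 11). The latest of these is day 26, so S runs day 26 to 26 + 7 = day 33.
U cannot start until S (finishes day 33); R (finishes day 26). The controlling bound is day 33, so U finishes at 33 + 3 = day 36.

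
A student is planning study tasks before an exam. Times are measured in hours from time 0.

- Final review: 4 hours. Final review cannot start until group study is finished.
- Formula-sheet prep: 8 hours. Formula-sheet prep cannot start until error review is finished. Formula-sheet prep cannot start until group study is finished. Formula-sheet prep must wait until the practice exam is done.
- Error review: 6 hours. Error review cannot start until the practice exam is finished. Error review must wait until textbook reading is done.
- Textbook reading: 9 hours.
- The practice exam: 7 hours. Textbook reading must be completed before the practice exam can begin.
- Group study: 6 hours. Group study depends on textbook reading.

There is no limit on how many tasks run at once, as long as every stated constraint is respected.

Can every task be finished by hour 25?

No

Textbook reading has no prerequisites, so it starts at hour 0 and finishes at hour 9.
After textbook reading (finishes hour 9), group study can start at hour 9 and finishes at hour 15.
After group study (finishes hour 15), final review can start at hour 15 and finishes at hour 19.
After textbook reading (finishes hour 9), the practice exam can start at hour 9 and finishes at hour 16.
For error review: the practice exam (finishes hour 16); textbook reading (finishes hour 9). Taking the maximum gives a start of hour 16, and it finishes at 16 + 6 = hour 22.
Formula-sheet prep cannot start until error review (finishes hour 22); group study (finishes hour 15); the practice exam (finishes hour 16). The controlling bound is hour 22, so formula-sheet prep finishes at 22 + 8 = hour 30.
The earliest everything can be done is hour 30, which is after the deadline of 25, so it is not possible.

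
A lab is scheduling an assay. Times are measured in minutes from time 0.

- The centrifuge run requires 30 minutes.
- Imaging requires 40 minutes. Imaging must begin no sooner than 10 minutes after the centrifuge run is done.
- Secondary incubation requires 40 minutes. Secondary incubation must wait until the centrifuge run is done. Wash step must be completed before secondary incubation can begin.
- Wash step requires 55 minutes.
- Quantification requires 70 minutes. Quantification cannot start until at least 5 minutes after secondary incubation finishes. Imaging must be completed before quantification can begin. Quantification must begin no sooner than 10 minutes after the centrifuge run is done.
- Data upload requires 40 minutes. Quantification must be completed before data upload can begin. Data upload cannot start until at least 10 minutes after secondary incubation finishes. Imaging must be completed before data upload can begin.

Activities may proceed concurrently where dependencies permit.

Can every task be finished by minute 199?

Nothing blocks wash step, so it runs from minute 0 to minute 55.
The centrifuge run has no prerequisites, so it starts at minute 0 and finishes at minute 30.
Imaging cannot begin until the centrifuge run (finishes minute 30, plus 10-minute gap → minute 40). It runs from minute 40 to 40 + 40 = minute 80.
Secondary incubation has to wait for the centrifuge run (finishes minute 30); wash step (finishes minute 55). The latest of these is minute 55, so secondary incubation runs minute 55 to 55 + 40 = minute 95.
Quantification needs all of secondary incubation (finishes minute 95, plus 5-minute gap → minute 100); imaging (finishes minute 80); the centrifuge run (finishes minute 30, plus 10-minute gap → minute 40). That puts its earliest start at minute 100; it finishes at 100 + 70 = minute 170.
Data upload cannot start until quantification (finishes minute 170); secondary incubation (finishes minute 95, plus 10-minute gap → minute 105); imaging (finishes minute 80). The controlling bound is minute 170, so data upload finishes at 170 + 40 = minute 210.
The earliest everything can be done is minute 210, which is after the deadline of 199, so it is not possible.

No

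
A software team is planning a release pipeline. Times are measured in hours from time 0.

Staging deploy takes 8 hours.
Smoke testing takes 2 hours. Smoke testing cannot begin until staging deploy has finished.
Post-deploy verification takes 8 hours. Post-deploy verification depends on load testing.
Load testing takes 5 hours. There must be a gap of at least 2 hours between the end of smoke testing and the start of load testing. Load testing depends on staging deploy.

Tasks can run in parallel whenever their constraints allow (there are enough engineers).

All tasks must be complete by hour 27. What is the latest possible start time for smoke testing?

Nothing follows post-deploy verification; the deadline of hour 27 is its only limit. It must start by 27 − 8 = hour 19.
Load testing feeds into post-deploy verification (must start by hour 19); so load testing must finish by hour 19 and therefore start by hour 14.
Smoke testing has to be done before load testing (must start by hour 14, minus 2-hour gap → hour 12). That means finishing by hour 12, i.e. starting by 12 − 2 = hour 10.

10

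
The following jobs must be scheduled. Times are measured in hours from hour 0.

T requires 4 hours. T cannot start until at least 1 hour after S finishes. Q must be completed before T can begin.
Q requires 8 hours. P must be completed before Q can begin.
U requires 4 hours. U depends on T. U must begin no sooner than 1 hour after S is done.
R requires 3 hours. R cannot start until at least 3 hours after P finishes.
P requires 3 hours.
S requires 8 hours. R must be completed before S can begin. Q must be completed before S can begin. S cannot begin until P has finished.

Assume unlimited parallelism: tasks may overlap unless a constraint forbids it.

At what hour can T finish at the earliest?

P can start immediately at hour 0; it finishes at hour 3.
R cannot begin until P (finishes hour 3, plus 3-hour gap → hour 6). It runs from hour 6 to 6 + 3 = hour 9.
Q cannot begin until P (finishes hour 3). It runs from hour 3 to 3 + 8 = hour 11.
S cannot start until R (finishes hour 9); Q (finishes hour 11); P (finishes hour 3). The controlling bound is hour 11, so S finishes at 11 + 8 = hour 19.
T has to wait for S (finishes hour 19, plus 1-hour gap → hour 20); Q (finishes hour 11). The latest of these is hour 20, so T runs hour 20 to 20 + 4 = hour 24.

24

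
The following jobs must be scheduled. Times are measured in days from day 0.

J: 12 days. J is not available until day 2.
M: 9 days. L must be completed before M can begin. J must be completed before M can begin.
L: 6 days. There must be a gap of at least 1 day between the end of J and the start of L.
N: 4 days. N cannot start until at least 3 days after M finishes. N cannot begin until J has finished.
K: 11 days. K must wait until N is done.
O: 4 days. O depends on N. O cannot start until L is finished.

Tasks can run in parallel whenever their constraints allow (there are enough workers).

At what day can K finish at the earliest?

J cannot begin until its own release at day 2. It runs from day 2 to 2 + 12 = day 14.
L waits on J (finishes day 14, plus 1-day gap → day 15), so it starts at day 15 and finishes at 15 + 6 = day 21.
For M: L (finishes day 21); J (finishes day 14). Taking the maximum gives a start of day 21, and it finishes at 21 + 9 = day 30.
N cannot start until M (finishes day 30, plus 3-day gap → day 33); J (finishes day 14). The controlling bound is day 33, so N finishes at 33 + 4 = day 37.
After N (finishes day 37), K can start at day 37 and finishes at day 48.

48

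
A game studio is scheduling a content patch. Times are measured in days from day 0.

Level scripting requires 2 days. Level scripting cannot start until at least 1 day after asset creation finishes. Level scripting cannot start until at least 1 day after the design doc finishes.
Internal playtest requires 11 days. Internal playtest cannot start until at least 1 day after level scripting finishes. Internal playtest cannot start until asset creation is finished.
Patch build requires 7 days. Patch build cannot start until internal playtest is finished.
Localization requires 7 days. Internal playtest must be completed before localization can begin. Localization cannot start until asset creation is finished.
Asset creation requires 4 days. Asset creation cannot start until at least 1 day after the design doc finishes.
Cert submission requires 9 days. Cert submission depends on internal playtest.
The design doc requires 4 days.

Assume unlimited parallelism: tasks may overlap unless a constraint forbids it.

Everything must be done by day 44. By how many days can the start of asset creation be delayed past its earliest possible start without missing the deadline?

11

The design doc can start immediately at day 0; it finishes at day 4.
Asset creation waits on the design doc (finishes day 4, plus 1-day gap → day 5), so it starts at day 5 and finishes at 5 + 4 = day 9.

Working backward from the deadline:
Nothing follows localization; the deadline of day 44 is its only limit. It must start by 44 − 7 = day 37.
To finish by day 44, cert submission (duration 9) must start no later than day 35.
Nothing follows patch build; the deadline of day 44 is its only limit. It must start by 44 − 7 = day 37.
Internal playtest has several dependents: localization (must start by day 37); cert submission (must start by day 35); patch build (must start by day 37). The earliest of those limits is day 35, so internal playtest must start by 35 − 11 = day 24.
Since internal playtest (must start by day 24, minus 1-day gap → day 23) depends on it, level scripting must finish by day 23. Backing off its 2-day duration gives a latest start of day 21.
Asset creation must finish in time for level scripting (must start by day 21, minus 1-day gap → day 20); internal playtest (must start by day 24); localization (must start by day 37). The tightest is day 20, so asset creation must start by 20 − 4 = day 16.
So asset creation can start as early as day 5 and as late as day 16, giving 16 − 5 = 11 days of slack.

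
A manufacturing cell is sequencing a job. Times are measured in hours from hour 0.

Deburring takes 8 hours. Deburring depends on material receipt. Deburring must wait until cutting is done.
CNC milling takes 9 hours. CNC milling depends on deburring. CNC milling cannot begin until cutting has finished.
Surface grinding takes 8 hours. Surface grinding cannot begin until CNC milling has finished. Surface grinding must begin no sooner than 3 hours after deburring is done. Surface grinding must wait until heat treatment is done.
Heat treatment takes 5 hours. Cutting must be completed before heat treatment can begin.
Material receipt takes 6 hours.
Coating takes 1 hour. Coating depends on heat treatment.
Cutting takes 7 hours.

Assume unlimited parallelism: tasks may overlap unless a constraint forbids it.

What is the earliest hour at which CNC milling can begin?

15

Nothing blocks cutting, so it runs from hour 0 to hour 7.
Material receipt can start immediately at hour 0; it finishes at hour 6.
Deburring needs all of material receipt (finishes hour 6); cutting (finishes hour 7). That puts its earliest start at hour 7; it finishes at 7 + 8 = hour 15.
CNC milling waits on deburring (finishes hour 15); cutting (finishes hour 7). The latest of these is hour 15, which is the earliest CNC milling can start.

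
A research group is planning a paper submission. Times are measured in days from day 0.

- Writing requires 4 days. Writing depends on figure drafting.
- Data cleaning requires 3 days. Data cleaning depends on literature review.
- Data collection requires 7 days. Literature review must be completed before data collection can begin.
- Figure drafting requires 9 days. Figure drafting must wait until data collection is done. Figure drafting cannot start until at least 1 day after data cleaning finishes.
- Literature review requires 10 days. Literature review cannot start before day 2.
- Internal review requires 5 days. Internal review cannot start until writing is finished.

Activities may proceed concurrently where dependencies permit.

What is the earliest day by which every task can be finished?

After its own release at day 2, literature review can start at day 2 and finishes at day 12.
After literature review (finishes day 12), data cleaning can start at day 12 and finishes at day 15.
After literature review (finishes day 12), data collection can start at day 12 and finishes at day 19.
Figure drafting has to wait for data collection (finishes day 19); data cleaning (finishes day 15, plus 1-day gap → day 16). The latest of these is day 19, so figure drafting runs day 19 to 19 + 9 = day 28.
Writing waits on figure drafting (finishes day 28), so it starts at day 28 and finishes at 28 + 4 = day 32.
After writing (finishes day 32), internal review can start at day 32 and finishes at day 37.
All tasks are finished once the last one completes. Finish times: Literature review at 12, Data collection at 19, Data cleaning at 15, Figure drafting at 28, Writing at 32, Internal review at 37. The latest is day 37.

37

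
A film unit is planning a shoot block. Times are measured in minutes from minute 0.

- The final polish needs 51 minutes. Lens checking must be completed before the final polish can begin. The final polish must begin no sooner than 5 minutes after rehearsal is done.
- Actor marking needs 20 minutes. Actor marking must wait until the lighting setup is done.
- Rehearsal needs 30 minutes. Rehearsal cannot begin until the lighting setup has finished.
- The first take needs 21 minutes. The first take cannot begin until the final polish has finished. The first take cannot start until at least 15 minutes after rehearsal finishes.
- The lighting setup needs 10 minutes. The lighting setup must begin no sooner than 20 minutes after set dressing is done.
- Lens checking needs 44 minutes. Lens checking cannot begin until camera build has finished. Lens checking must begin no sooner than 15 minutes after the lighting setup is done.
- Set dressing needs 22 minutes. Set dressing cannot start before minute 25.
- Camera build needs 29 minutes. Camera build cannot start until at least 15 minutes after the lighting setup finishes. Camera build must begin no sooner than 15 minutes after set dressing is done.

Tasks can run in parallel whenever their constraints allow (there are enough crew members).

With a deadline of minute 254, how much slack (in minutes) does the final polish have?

17

Set dressing cannot begin until its own release at minute 25. It runs from minute 25 to 25 + 22 = minute 47.
The lighting setup waits on set dressing (finishes minute 47, plus 20-minute gap → minute 67), so it starts at minute 67 and finishes at 67 + 10 = minute 77.
Rehearsal waits on the lighting setup (finishes minute 77), so it starts at minute 77 and finishes at 77 + 30 = minute 107.
Camera build has to wait for the lighting setup (finishes minute 77, plus 15-minute gap → minute 92); set dressing (finishes minute 47, plus 15-minute gap → minute 62). The latest of these is minute 92, so camera build runs minute 92 to 92 + 29 = minute 121.
Lens checking needs all of camera build (finishes minute 121); the lighting setup (finishes minute 77, plus 15-minute gap → minute 92). That puts its earliest start at minute 121; it finishes at 121 + 44 = minute 165.
The final polish cannot start until lens checking (finishes minute 165); rehearsal (finishes minute 107, plus 5-minute gap → minute 112). The controlling bound is minute 165, so the final polish finishes at 165 + 51 = minute 216.

Working backward from the deadline:
To finish by minute 254, the first take (duration 21) must start no later than minute 233.
The final polish feeds into the first take (must start by minute 233); so the final polish must finish by minute 233 and therefore start by minute 182.
So the final polish can start as early as minute 165 and as late as minute 182, giving 182 − 165 = 17 minutes of slack.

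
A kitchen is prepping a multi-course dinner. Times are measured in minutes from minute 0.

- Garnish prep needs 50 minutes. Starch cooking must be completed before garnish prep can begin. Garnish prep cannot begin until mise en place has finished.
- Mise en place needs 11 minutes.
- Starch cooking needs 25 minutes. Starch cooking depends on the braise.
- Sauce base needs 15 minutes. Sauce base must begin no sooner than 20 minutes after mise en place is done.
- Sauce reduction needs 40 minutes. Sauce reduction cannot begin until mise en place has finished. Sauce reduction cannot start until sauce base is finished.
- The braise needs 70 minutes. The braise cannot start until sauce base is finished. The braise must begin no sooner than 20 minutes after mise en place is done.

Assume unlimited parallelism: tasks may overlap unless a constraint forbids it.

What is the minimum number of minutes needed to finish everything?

Mise en place can start immediately at minute 0; it finishes at minute 11.
Sauce base waits on mise en place (finishes minute 11, plus 20-minute gap → minute 31), so it starts at minute 31 and finishes at 31 + 15 = minute 46.
Sauce reduction cannot start until mise en place (finishes minute 11); sauce base (finishes minute 46). The controlling bound is minute 46, so sauce reduction finishes at 46 + 40 = minute 86.
The braise needs all of sauce base (finishes minute 46); mise en place (finishes minute 11, plus 20-minute gap → minute 31). That puts its earliest start at minute 46; it finishes at 46 + 70 = minute 116.
Starch cooking waits on the braise (finishes minute 116), so it starts at minute 116 and finishes at 116 + 25 = minute 141.
Garnish prep cannot start until starch cooking (finishes minute 141); mise en place (finishes minute 11). The controlling bound is minute 141, so garnish prep finishes at 141 + 50 = minute 191.
All tasks are finished once the last one completes. Finish times: Mise en place at 11, Sauce base at 46, The braise at 116, Sauce reduction at 86, Starch cooking at 141, Garnish prep at 191. The latest is minute 191.

191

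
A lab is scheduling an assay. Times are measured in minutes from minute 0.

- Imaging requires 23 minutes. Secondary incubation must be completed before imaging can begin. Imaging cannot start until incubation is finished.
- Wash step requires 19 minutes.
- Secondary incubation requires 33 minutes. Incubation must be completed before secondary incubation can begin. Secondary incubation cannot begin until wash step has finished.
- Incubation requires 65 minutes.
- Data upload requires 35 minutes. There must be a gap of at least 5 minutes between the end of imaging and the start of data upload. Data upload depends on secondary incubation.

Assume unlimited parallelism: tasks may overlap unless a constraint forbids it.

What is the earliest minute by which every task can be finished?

Nothing blocks wash step, so it runs from minute 0 to minute 19.
Incubation has no prerequisites, so it starts at minute 0 and finishes at minute 65.
Secondary incubation needs all of incubation (finishes minute 65); wash step (finishes minute 19). That puts its earliest start at minute 65; it finishes at 65 + 33 = minute 98.
Imaging has to wait for secondary incubation (finishes minute 98); incubation (finishes minute 65). The latest of these is minute 98, so imaging runs minute 98 to 98 + 23 = minute 121.
For data upload: imaging (finishes minute 121, plus 5-minute gap → minute 126); secondary incubation (finishes minute 98). Taking the maximum gives a start of minute 126, and it finishes at 126 + 35 = minute 161.
All tasks are finished once the last one completes. Finish times: Incubation at 65, Wash step at 19, Secondary incubation at 98, Imaging at 121, Data upload at 161. The latest is minute 161.

161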